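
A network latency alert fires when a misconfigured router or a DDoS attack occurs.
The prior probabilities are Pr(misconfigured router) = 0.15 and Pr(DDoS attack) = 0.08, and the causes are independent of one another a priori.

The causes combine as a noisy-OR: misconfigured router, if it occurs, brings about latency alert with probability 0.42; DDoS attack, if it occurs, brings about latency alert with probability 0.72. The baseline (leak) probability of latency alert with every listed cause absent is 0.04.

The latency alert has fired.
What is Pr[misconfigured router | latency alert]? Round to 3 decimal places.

Pr[misconfigured router | latency alert] ≈ 0.468

Under noisy-OR, P(latency alert | causes) = 1 − (1−0.04)·∏(1−qᵢ) over the active causes.
Sum P(latency alert|·) weighted by the priors over the 4 (misconfigured router, DDoS attack) configurations:
  P(latency alert) = 0.04×0.85×0.92 + 0.7312×0.85×0.08 + 0.4432×0.15×0.92 + 0.844096×0.15×0.08
        = 0.031280 + 0.049722 + 0.061162 + 0.010129 = 0.152293
Configurations with misconfigured router contribute 0.071291, so
  P(misconfigured router | latency alert) = 0.071291 / 0.152293 ≈ 0.468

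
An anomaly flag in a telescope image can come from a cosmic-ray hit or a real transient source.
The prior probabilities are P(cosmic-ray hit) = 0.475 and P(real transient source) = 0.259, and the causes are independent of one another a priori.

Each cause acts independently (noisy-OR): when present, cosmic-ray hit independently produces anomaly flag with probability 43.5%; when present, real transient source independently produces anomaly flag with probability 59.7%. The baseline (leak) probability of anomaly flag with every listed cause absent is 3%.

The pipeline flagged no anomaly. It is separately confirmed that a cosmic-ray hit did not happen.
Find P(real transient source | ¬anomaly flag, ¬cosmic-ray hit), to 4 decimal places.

P(real transient source | ¬anomaly flag, ¬cosmic-ray hit) ≈ 0.1235

Under noisy-OR, P(anomaly flag | causes) = 1 − (1−0.03)·∏(1−qᵢ) over the active causes.
P(¬anomaly flag | ¬cosmic-ray hit) = 0.97*0.741 + 0.39091*0.259 = 0.718770 + 0.101246 = 0.820016
Restricting to configurations with real transient source present: 0.39091*0.259 = 0.101246.
Hence the posterior is 0.101246/0.820016 ≈ 0.1235.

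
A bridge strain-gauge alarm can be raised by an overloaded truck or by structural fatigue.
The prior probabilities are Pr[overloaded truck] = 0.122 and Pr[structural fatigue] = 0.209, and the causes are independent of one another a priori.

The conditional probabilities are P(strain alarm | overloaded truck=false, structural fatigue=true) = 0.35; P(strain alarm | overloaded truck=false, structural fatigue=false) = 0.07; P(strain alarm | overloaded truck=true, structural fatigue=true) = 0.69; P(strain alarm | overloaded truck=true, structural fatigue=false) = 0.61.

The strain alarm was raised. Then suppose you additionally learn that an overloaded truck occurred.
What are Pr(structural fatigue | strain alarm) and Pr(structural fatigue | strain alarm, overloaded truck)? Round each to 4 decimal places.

Sum P(strain alarm|·) weighted by the priors over the 4 (overloaded truck, structural fatigue) configurations:
  P(strain alarm) = 0.07·0.878·0.791 + 0.35·0.878·0.209 + 0.61·0.122·0.791 + 0.69·0.122·0.209
        = 0.048615 + 0.064226 + 0.058866 + 0.017594 = 0.189301
Configurations with structural fatigue contribute 0.081820, so
  P(structural fatigue | strain alarm) = 0.081820 / 0.189301 ≈ 0.4322

Now also conditioning on overloaded truck=true:
P(strain alarm | overloaded truck) = 0.61*0.791 + 0.69*0.209 = 0.482510 + 0.144210 = 0.626720
Of this, 0.144210 comes from 0.69*0.209 (the structural fatigue=true cases).
P(structural fatigue | strain alarm, overloaded truck) = 0.144210 / 0.626720 ≈ 0.2301

Pr(structural fatigue | strain alarm) ≈ 0.4322; Pr(structural fatigue | strain alarm, overloaded truck) ≈ 0.2301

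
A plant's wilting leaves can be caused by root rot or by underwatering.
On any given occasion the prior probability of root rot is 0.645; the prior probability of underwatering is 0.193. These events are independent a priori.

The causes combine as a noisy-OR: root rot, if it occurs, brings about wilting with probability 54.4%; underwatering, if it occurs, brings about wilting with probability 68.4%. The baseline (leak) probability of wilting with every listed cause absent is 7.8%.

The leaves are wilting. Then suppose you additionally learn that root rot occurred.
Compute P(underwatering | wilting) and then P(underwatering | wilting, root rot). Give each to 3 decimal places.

Under noisy-OR, P(wilting | causes) = 1 − (1−0.078)·∏(1−qᵢ) over the active causes.
P(wilting) = 0.078×0.355×0.807 + 0.708648×0.355×0.193 + 0.579568×0.645×0.807 + 0.867143×0.645×0.193 = 0.022346 + 0.048553 + 0.301674 + 0.107946 = 0.480519
Restricting to configurations with underwatering present: 0.048553 + 0.107946 = 0.156499.
So P(underwatering | wilting) = 0.156499/0.480519 ≈ 0.326.

Now condition on the additional information:
P(wilting | root rot) = 0.579568×0.807 + 0.867143×0.193 = 0.467711 + 0.167359 = 0.635070
Of this, 0.167359 comes from 0.867143×0.193 (the underwatering=true cases).
Hence the posterior is 0.167359/0.635070 ≈ 0.264.
— root rot explains away the evidence for underwatering.

P(underwatering | wilting) ≈ 0.326; P(underwatering | wilting, root rot) ≈ 0.264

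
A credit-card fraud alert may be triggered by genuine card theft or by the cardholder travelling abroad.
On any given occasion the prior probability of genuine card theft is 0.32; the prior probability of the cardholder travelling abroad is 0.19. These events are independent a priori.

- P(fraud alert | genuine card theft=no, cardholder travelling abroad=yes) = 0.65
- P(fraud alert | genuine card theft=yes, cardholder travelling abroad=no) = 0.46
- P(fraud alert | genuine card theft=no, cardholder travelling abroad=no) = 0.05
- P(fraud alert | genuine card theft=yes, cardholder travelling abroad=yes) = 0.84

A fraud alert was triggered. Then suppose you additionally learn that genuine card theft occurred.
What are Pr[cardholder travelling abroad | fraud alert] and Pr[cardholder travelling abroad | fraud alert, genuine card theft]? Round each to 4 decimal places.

Pr[cardholder travelling abroad | fraud alert] ≈ 0.4792; Pr[cardholder travelling abroad | fraud alert, genuine card theft] ≈ 0.2999

P(fraud alert) = 0.05×0.68×0.81 + 0.65×0.68×0.19 + 0.46×0.32×0.81 + 0.84×0.32×0.19 = 0.027540 + 0.083980 + 0.119232 + 0.051072 = 0.281824
Restricting to configurations with cardholder travelling abroad present: 0.083980 + 0.051072 = 0.135052.
P(cardholder travelling abroad | fraud alert) = 0.135052 / 0.281824 ≈ 0.4792

With the extra evidence:
For the numerator, keep only cardholder travelling abroad=true terms: 0.84*0.19 = 0.159600
Normalizer over all consistent configurations: 0.46*0.81 + 0.84*0.19 = 0.532200
Posterior = 0.159600 / 0.532200 ≈ 0.2999
The drop from 0.4792 to 0.2999 is the explaining-away (discounting) effect.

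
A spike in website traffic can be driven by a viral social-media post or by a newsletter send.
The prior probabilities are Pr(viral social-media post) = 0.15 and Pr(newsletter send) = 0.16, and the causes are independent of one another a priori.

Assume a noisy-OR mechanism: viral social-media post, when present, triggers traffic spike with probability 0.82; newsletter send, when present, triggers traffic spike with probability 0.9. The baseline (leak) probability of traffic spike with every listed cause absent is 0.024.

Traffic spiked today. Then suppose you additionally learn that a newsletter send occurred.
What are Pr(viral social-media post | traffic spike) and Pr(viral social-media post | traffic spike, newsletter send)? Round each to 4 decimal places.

Pr(viral social-media post | traffic spike) ≈ 0.4768; Pr(viral social-media post | traffic spike, newsletter send) ≈ 0.1612

Under noisy-OR, P(traffic spike | causes) = 1 − (1−0.024)·∏(1−qᵢ) over the active causes.
Enumerate the 4 (viral social-media post, newsletter send) configurations and weight by the priors:
  P(traffic spike) = 0.024×0.85×0.84 + 0.9024×0.85×0.16 + 0.82432×0.15×0.84 + 0.982432×0.15×0.16
        = 0.017136 + 0.122726 + 0.103864 + 0.023578 = 0.267304
Keeping only the viral social-media post-present terms gives 0.127442, so
  P(viral social-media post | traffic spike) = 0.127442 / 0.267304 ≈ 0.4768

Now also conditioning on newsletter send=true:
Sum P(traffic spike|·) weighted by the priors over both values of viral social-media post:
  P(traffic spike | newsletter send) = 0.9024×0.85 + 0.982432×0.15
        = 0.767040 + 0.147365 = 0.914405
Configurations with viral social-media post contribute 0.147365, so
  P(viral social-media post | traffic spike, newsletter send) = 0.147365 / 0.914405 ≈ 0.1612
Conditioning on newsletter send lowers the posterior on viral social-media post: the classic explaining-away effect in a common-effect structure.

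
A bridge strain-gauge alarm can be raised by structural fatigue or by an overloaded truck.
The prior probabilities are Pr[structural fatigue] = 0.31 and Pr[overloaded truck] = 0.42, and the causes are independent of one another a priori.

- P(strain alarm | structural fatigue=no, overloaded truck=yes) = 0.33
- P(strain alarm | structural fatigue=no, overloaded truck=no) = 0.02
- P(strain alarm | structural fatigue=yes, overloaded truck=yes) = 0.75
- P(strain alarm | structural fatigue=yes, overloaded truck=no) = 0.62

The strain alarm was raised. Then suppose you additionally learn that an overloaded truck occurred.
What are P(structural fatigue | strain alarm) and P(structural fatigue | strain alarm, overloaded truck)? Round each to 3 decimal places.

Numerator (weight on configurations with structural fatigue): 0.111476 + 0.097650 = 0.209126
The normalizing constant is 0.02*0.69*0.58 + 0.33*0.69*0.42 + 0.62*0.31*0.58 + 0.75*0.31*0.42 = 0.312764
P(structural fatigue | strain alarm) = 0.209126/0.312764 ≈ 0.669

Now also conditioning on overloaded truck=true:
Numerator (weight on configurations with structural fatigue): 0.75×0.31 = 0.232500
Normalizer over all consistent configurations: 0.33×0.69 + 0.75×0.31 = 0.460200
P(structural fatigue | strain alarm, overloaded truck) = 0.232500/0.460200 ≈ 0.505

P(structural fatigue | strain alarm) ≈ 0.669; P(structural fatigue | strain alarm, overloaded truck) ≈ 0.505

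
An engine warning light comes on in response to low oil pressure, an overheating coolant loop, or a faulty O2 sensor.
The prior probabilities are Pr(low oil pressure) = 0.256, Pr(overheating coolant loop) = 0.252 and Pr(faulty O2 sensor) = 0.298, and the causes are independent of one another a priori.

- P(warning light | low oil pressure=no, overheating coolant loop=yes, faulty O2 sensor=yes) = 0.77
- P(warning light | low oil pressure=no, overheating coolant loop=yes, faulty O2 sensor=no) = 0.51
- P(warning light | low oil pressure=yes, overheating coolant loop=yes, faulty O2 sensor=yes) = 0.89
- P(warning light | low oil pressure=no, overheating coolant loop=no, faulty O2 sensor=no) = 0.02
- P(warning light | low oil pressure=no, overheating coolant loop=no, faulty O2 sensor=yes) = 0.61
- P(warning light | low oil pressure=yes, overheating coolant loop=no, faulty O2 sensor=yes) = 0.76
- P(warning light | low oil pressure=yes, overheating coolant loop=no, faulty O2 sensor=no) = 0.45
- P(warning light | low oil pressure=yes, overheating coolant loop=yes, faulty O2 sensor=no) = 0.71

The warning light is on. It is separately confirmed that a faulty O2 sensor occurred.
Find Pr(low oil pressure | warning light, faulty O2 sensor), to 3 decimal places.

Pr(low oil pressure | warning light, faulty O2 sensor) ≈ 0.296

For the numerator, keep only low oil pressure=true terms: 0.145531 + 0.057416 = 0.202947
Denominator P(warning light | faulty O2 sensor): 0.61*0.744*0.748 + 0.77*0.744*0.252 + 0.76*0.256*0.748 + 0.89*0.256*0.252 = 0.686785
P(low oil pressure | warning light, faulty O2 sensor) = 0.202947/0.686785 ≈ 0.296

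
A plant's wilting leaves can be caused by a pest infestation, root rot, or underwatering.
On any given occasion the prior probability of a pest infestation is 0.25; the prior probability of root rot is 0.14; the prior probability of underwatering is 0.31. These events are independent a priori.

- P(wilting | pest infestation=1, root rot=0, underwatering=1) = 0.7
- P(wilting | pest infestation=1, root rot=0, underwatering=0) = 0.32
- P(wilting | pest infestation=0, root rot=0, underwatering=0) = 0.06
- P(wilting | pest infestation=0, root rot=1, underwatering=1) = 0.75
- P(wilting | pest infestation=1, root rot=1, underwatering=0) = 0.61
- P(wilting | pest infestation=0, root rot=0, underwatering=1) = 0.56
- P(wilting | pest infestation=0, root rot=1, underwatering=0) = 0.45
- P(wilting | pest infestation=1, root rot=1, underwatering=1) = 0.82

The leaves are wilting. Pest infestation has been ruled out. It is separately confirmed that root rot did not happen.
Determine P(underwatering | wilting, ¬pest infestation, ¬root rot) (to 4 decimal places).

P(underwatering | wilting, ¬pest infestation, ¬root rot) ≈ 0.8074

By total probability over both values of underwatering:
  P(wilting | ¬pest infestation, ¬root rot) = 0.06·0.69 + 0.56·0.31
        = 0.041400 + 0.173600 = 0.215000
Keeping only the underwatering-present terms gives 0.173600, so
  P(underwatering | wilting, ¬pest infestation, ¬root rot) = 0.173600 / 0.215000 ≈ 0.8074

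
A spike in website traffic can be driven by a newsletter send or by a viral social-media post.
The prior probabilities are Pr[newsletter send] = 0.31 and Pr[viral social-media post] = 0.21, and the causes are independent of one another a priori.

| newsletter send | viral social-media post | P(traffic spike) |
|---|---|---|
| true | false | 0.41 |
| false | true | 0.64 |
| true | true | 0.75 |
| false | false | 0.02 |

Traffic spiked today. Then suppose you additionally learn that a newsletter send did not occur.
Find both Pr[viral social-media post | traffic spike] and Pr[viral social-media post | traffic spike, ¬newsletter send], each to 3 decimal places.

For the numerator, keep only viral social-media post=true terms: 0.092736 + 0.048825 = 0.141561
The normalizing constant is 0.02*0.69*0.79 + 0.64*0.69*0.21 + 0.41*0.31*0.79 + 0.75*0.31*0.21 = 0.252872
Posterior = 0.141561 / 0.252872 ≈ 0.560

Now also conditioning on newsletter send≠true:
Enumerate both values of viral social-media post and weight by the priors:
  P(traffic spike | ¬newsletter send) = 0.02×0.79 + 0.64×0.21
        = 0.015800 + 0.134400 = 0.150200
Keeping only the viral social-media post-present terms gives 0.134400, so
  P(viral social-media post | traffic spike, ¬newsletter send) = 0.134400 / 0.150200 ≈ 0.895
Ruling out newsletter send raises the posterior on viral social-media post — the flip side of explaining away.

Pr[viral social-media post | traffic spike] ≈ 0.560; Pr[viral social-media post | traffic spike, ¬newsletter send] ≈ 0.895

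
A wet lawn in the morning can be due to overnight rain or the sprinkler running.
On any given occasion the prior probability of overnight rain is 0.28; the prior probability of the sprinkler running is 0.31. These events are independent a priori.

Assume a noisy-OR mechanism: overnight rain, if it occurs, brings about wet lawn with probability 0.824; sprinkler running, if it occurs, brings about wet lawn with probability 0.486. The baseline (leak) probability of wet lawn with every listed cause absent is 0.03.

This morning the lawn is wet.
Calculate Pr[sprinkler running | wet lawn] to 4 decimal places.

Pr[sprinkler running | wet lawn] ≈ 0.5218

Under noisy-OR, P(wet lawn | causes) = 1 − (1−0.03)·∏(1−qᵢ) over the active causes.
Sum P(wet lawn|·) weighted by the priors over the 4 (overnight rain, sprinkler running) configurations:
  P(wet lawn) = 0.03×0.72×0.69 + 0.50142×0.72×0.31 + 0.82928×0.28×0.69 + 0.91225×0.28×0.31
        = 0.014904 + 0.111917 + 0.160217 + 0.079183 = 0.366221
Keeping only the sprinkler running-present terms gives 0.191100, so
  P(sprinkler running | wet lawn) = 0.191100 / 0.366221 ≈ 0.5218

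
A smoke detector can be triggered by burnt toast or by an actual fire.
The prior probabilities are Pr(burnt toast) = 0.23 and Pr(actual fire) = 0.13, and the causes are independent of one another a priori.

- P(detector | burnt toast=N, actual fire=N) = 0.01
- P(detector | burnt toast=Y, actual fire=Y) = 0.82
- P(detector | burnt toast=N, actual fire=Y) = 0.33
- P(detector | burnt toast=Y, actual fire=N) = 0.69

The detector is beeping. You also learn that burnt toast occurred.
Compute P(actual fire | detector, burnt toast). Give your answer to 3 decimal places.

P(detector | burnt toast) = 0.69*0.87 + 0.82*0.13 = 0.600300 + 0.106600 = 0.706900
Of this, 0.106600 comes from 0.82*0.13 (the actual fire=true cases).
So P(actual fire | detector, burnt toast) = 0.106600/0.706900 ≈ 0.151.

P(actual fire | detector, burnt toast) ≈ 0.151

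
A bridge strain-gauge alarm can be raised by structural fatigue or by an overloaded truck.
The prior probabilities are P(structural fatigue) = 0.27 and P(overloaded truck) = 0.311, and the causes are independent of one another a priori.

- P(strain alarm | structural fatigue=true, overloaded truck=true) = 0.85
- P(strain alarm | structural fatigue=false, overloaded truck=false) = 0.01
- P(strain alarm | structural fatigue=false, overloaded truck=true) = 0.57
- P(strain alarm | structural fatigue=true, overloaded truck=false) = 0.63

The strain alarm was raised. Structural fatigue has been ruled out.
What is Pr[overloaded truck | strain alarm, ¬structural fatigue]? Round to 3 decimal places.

For the numerator, keep only overloaded truck=true terms: 0.57*0.311 = 0.177270
Denominator P(strain alarm | ¬structural fatigue): 0.01*0.689 + 0.57*0.311 = 0.184160
Posterior = 0.177270 / 0.184160 ≈ 0.963

Pr[overloaded truck | strain alarm, ¬structural fatigue] ≈ 0.963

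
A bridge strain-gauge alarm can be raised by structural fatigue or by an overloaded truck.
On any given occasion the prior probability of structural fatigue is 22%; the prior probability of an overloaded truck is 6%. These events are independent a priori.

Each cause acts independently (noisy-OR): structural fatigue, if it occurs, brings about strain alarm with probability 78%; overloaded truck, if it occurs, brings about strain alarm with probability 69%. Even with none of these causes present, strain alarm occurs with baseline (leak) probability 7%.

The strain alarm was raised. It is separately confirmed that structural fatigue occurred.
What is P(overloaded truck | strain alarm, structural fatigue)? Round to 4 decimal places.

Under noisy-OR, P(strain alarm | causes) = 1 − (1−0.07)·∏(1−qᵢ) over the active causes.
Numerator (weight on configurations with overloaded truck): 0.936574·0.06 = 0.056194
The normalizing constant is 0.7954·0.94 + 0.936574·0.06 = 0.803870
P(overloaded truck | strain alarm, structural fatigue) = 0.056194/0.803870 ≈ 0.0699

P(overloaded truck | strain alarm, structural fatigue) ≈ 0.0699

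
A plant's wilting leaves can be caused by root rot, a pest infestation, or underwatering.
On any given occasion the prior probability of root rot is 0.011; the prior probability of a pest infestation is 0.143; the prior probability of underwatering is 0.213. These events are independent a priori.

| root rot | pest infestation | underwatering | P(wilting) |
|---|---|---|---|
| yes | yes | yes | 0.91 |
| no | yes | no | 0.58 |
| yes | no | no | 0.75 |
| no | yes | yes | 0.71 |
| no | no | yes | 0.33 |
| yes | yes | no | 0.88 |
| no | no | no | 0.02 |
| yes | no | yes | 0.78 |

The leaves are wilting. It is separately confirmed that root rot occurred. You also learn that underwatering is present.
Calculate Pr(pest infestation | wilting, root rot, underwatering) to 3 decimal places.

Pr(pest infestation | wilting, root rot, underwatering) ≈ 0.163

Weight on pest infestation=true, given the evidence: 0.91*0.143 = 0.130130
The normalizing constant is 0.78*0.857 + 0.91*0.143 = 0.798590
Posterior = 0.130130 / 0.798590 ≈ 0.163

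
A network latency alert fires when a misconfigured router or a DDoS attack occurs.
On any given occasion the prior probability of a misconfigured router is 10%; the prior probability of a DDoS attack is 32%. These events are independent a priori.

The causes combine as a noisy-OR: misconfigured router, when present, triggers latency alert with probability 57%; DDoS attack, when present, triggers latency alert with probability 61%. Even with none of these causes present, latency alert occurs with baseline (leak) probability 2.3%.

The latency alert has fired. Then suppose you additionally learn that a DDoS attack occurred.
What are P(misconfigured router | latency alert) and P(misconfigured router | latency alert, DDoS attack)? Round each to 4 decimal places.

P(misconfigured router | latency alert) ≈ 0.2560; P(misconfigured router | latency alert, DDoS attack) ≈ 0.1305

Under noisy-OR, P(latency alert | causes) = 1 − (1−0.023)·∏(1−qᵢ) over the active causes.
Sum P(latency alert|·) weighted by the priors over the 4 (misconfigured router, DDoS attack) configurations:
  P(latency alert) = 0.023·0.9·0.68 + 0.61897·0.9·0.32 + 0.57989·0.1·0.68 + 0.836157·0.1·0.32
        = 0.014076 + 0.178263 + 0.039433 + 0.026757 = 0.258529
The terms with misconfigured router present sum to 0.066190, so
  P(misconfigured router | latency alert) = 0.066190 / 0.258529 ≈ 0.2560

With the extra evidence:
Weight on misconfigured router=true, given the evidence: 0.836157·0.1 = 0.083616
Normalizer over all consistent configurations: 0.61897·0.9 + 0.836157·0.1 = 0.640689
P(misconfigured router | latency alert, DDoS attack) = 0.083616/0.640689 ≈ 0.1305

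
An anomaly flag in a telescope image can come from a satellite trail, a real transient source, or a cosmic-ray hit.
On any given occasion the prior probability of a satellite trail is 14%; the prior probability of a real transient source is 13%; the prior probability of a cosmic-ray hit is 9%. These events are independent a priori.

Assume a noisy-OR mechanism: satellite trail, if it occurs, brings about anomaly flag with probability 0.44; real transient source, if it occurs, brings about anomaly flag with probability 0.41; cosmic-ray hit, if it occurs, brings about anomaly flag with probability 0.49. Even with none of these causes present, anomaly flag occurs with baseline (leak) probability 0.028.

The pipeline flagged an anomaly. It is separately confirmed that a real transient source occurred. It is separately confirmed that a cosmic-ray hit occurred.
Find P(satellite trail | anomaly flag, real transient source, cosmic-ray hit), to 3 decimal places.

Under noisy-OR, P(anomaly flag | causes) = 1 − (1−0.028)·∏(1−qᵢ) over the active causes.
Weight on satellite trail=true, given the evidence: 0.836214·0.14 = 0.117070
The normalizing constant is 0.707525·0.86 + 0.836214·0.14 = 0.725541
Posterior = 0.117070 / 0.725541 ≈ 0.161

P(satellite trail | anomaly flag, real transient source, cosmic-ray hit) ≈ 0.161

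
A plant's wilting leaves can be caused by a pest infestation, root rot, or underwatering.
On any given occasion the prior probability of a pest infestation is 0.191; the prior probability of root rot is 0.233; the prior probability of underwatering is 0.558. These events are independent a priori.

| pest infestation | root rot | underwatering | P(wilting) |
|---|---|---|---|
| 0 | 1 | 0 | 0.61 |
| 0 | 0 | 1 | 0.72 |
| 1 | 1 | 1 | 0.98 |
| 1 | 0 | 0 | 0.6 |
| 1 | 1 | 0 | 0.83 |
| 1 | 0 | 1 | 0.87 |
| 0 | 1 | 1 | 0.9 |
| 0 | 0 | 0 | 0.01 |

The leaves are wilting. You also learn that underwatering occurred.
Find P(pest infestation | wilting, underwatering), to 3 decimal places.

P(pest infestation | wilting, underwatering) ≈ 0.217

Sum P(wilting|·) weighted by the priors over the 4 (pest infestation, root rot) configurations:
  P(wilting | underwatering) = 0.72·0.809·0.767 + 0.9·0.809·0.233 + 0.87·0.191·0.767 + 0.98·0.191·0.233
        = 0.446762 + 0.169647 + 0.127452 + 0.043613 = 0.787474
The terms with pest infestation present sum to 0.171065, so
  P(pest infestation | wilting, underwatering) = 0.171065 / 0.787474 ≈ 0.217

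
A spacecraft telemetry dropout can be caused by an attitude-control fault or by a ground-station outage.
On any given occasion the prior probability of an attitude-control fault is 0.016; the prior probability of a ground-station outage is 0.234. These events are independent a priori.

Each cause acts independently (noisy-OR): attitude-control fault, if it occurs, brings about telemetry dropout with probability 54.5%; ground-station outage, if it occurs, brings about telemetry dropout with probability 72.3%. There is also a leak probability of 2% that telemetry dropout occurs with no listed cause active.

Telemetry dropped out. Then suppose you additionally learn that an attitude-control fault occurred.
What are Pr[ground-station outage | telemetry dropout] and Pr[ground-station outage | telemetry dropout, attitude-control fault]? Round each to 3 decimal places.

Pr[ground-station outage | telemetry dropout] ≈ 0.887; Pr[ground-station outage | telemetry dropout, attitude-control fault] ≈ 0.326

Under noisy-OR, P(telemetry dropout | causes) = 1 − (1−0.02)·∏(1−qᵢ) over the active causes.
P(telemetry dropout) = 0.02×0.984×0.766 + 0.72854×0.984×0.234 + 0.5541×0.016×0.766 + 0.876486×0.016×0.234 = 0.015075 + 0.167751 + 0.006791 + 0.003282 = 0.192899
Restricting to configurations with ground-station outage present: 0.167751 + 0.003282 = 0.171033.
P(ground-station outage | telemetry dropout) = 0.171033 / 0.192899 ≈ 0.887

With the extra evidence:
Numerator (weight on configurations with ground-station outage): 0.876486*0.234 = 0.205098
Denominator P(telemetry dropout | attitude-control fault): 0.5541*0.766 + 0.876486*0.234 = 0.629539
Posterior = 0.205098 / 0.629539 ≈ 0.326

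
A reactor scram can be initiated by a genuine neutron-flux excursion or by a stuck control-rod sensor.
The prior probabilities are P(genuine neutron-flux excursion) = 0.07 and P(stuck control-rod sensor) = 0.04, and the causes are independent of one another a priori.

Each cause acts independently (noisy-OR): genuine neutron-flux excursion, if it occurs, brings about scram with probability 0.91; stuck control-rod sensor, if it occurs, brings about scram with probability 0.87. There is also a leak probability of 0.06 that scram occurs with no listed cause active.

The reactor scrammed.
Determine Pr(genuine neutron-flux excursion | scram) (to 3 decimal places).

Under noisy-OR, P(scram | causes) = 1 − (1−0.06)·∏(1−qᵢ) over the active causes.
P(scram) = 0.06*0.93*0.96 + 0.8778*0.93*0.04 + 0.9154*0.07*0.96 + 0.989002*0.07*0.04 = 0.053568 + 0.032654 + 0.061515 + 0.002769 = 0.150506
Restricting to configurations with genuine neutron-flux excursion present: 0.061515 + 0.002769 = 0.064284.
P(genuine neutron-flux excursion | scram) = 0.064284 / 0.150506 ≈ 0.427

Pr(genuine neutron-flux excursion | scram) ≈ 0.427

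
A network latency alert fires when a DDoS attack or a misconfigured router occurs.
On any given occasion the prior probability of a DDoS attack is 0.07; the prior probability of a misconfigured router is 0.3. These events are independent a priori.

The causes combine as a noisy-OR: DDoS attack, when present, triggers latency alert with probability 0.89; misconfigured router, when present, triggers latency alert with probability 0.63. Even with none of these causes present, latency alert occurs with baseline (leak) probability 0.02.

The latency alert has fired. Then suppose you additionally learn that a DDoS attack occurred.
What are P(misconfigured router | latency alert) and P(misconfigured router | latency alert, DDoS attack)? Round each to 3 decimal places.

P(misconfigured router | latency alert) ≈ 0.777; P(misconfigured router | latency alert, DDoS attack) ≈ 0.316

Under noisy-OR, P(latency alert | causes) = 1 − (1−0.02)·∏(1−qᵢ) over the active causes.
Numerator (weight on configurations with misconfigured router): 0.177835 + 0.020162 = 0.197997
The normalizing constant is 0.02·0.93·0.7 + 0.6374·0.93·0.3 + 0.8922·0.07·0.7 + 0.960114·0.07·0.3 = 0.254735
Posterior = 0.197997 / 0.254735 ≈ 0.777

With the extra evidence:
P(latency alert | DDoS attack) = 0.8922×0.7 + 0.960114×0.3 = 0.624540 + 0.288034 = 0.912574
Of this, 0.288034 comes from 0.960114×0.3 (the misconfigured router=true cases).
Hence the posterior is 0.288034/0.912574 ≈ 0.316.
— DDoS attack explains away the evidence for misconfigured router.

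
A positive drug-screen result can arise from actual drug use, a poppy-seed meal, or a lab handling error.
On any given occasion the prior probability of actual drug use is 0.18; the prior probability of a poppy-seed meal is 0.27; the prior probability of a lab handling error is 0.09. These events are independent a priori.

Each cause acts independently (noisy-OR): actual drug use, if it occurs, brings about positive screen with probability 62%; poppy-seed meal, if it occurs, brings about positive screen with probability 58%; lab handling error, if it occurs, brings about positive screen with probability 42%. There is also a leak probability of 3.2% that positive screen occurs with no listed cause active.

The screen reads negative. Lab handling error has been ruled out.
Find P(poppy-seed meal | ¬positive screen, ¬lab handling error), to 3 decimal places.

P(poppy-seed meal | ¬positive screen, ¬lab handling error) ≈ 0.134

Under noisy-OR, P(positive screen | causes) = 1 − (1−0.032)·∏(1−qᵢ) over the active causes.
Weight on poppy-seed meal=true, given the evidence: 0.090012 + 0.007508 = 0.097520
Normalizer over all consistent configurations: 0.968·0.82·0.73 + 0.40656·0.82·0.27 + 0.36784·0.18·0.73 + 0.154493·0.18·0.27 = 0.725299
P(poppy-seed meal | ¬positive screen, ¬lab handling error) = 0.097520/0.725299 ≈ 0.134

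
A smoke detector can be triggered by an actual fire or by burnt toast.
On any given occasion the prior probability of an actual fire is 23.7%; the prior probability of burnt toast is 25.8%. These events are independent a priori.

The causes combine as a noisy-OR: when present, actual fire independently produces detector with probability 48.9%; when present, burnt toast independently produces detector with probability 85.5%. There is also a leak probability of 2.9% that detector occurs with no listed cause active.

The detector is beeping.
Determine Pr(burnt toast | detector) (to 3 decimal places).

Pr(burnt toast | detector) ≈ 0.683

Under noisy-OR, P(detector | causes) = 1 − (1−0.029)·∏(1−qᵢ) over the active causes.
Weight on burnt toast=true, given the evidence: 0.169138 + 0.056747 = 0.225885
Denominator P(detector): 0.029·0.763·0.742 + 0.859205·0.763·0.258 + 0.503819·0.237·0.742 + 0.928054·0.237·0.258 = 0.330902
Posterior = 0.225885 / 0.330902 ≈ 0.683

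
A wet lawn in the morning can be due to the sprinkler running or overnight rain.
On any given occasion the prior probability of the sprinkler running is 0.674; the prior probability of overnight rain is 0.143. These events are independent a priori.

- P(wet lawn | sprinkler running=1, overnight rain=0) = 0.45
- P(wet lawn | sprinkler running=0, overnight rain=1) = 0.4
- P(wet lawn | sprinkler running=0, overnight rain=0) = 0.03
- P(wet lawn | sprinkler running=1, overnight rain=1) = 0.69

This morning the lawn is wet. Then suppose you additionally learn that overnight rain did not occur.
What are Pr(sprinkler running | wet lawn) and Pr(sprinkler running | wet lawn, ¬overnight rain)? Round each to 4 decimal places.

P(wet lawn) = 0.03×0.326×0.857 + 0.4×0.326×0.143 + 0.45×0.674×0.857 + 0.69×0.674×0.143 = 0.008381 + 0.018647 + 0.259928 + 0.066504 = 0.353460
Restricting to configurations with sprinkler running present: 0.259928 + 0.066504 = 0.326432.
Hence the posterior is 0.326432/0.353460 ≈ 0.9235.

With the extra evidence:
For the numerator, keep only sprinkler running=true terms: 0.45·0.674 = 0.303300
Denominator P(wet lawn | ¬overnight rain): 0.03·0.326 + 0.45·0.674 = 0.313080
Posterior = 0.303300 / 0.313080 ≈ 0.9688
Ruling out overnight rain raises the posterior on sprinkler running — the flip side of explaining away.

Pr(sprinkler running | wet lawn) ≈ 0.9235; Pr(sprinkler running | wet lawn, ¬overnight rain) ≈ 0.9688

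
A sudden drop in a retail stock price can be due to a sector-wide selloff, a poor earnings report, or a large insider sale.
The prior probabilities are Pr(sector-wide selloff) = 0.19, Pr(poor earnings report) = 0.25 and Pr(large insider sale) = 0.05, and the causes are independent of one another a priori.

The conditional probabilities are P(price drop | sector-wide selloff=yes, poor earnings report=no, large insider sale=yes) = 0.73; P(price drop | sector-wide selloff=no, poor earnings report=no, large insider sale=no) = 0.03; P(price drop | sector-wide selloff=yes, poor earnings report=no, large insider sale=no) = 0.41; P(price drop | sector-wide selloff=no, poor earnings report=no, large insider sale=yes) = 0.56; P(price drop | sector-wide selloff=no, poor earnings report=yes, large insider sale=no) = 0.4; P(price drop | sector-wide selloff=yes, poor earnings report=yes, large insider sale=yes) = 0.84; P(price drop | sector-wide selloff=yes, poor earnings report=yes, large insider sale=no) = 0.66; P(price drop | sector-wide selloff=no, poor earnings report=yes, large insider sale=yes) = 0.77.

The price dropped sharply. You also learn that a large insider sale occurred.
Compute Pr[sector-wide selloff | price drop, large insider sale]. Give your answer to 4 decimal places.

P(price drop | large insider sale) = 0.56×0.81×0.75 + 0.77×0.81×0.25 + 0.73×0.19×0.75 + 0.84×0.19×0.25 = 0.340200 + 0.155925 + 0.104025 + 0.039900 = 0.640050
The sector-wide selloff-present share is 0.104025 + 0.039900 = 0.143925.
P(sector-wide selloff | price drop, large insider sale) = 0.143925 / 0.640050 ≈ 0.2249

Pr[sector-wide selloff | price drop, large insider sale] ≈ 0.2249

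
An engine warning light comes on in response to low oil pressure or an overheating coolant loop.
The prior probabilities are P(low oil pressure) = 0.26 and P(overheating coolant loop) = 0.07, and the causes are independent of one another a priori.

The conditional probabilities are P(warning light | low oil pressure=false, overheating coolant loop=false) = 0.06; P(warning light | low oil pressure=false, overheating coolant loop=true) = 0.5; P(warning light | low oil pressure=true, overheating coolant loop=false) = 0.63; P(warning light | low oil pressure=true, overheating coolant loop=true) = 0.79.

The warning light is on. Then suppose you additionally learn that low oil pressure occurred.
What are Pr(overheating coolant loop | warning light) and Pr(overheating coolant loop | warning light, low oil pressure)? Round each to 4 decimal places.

Sum P(warning light|·) weighted by the priors over the 4 (low oil pressure, overheating coolant loop) configurations:
  P(warning light) = 0.06×0.74×0.93 + 0.5×0.74×0.07 + 0.63×0.26×0.93 + 0.79×0.26×0.07
        = 0.041292 + 0.025900 + 0.152334 + 0.014378 = 0.233904
Keeping only the overheating coolant loop-present terms gives 0.040278, so
  P(overheating coolant loop | warning light) = 0.040278 / 0.233904 ≈ 0.1722

Now condition on the additional information:
Sum P(warning light|·) weighted by the priors over both values of overheating coolant loop:
  P(warning light | low oil pressure) = 0.63*0.93 + 0.79*0.07
        = 0.585900 + 0.055300 = 0.641200
The terms with overheating coolant loop present sum to 0.055300, so
  P(overheating coolant loop | warning light, low oil pressure) = 0.055300 / 0.641200 ≈ 0.0862
This is intercausal reasoning (explaining away): once low oil pressure accounts for the warning light, overheating coolant loop becomes less likely.

Pr(overheating coolant loop | warning light) ≈ 0.1722; Pr(overheating coolant loop | warning light, low oil pressure) ≈ 0.0862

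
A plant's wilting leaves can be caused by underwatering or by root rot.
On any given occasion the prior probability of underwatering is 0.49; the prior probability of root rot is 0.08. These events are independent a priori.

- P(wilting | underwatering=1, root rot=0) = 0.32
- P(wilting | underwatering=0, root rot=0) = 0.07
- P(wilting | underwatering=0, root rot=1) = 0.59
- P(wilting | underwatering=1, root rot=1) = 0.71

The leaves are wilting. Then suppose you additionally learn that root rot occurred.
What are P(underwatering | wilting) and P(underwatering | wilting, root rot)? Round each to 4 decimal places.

P(underwatering | wilting) ≈ 0.7515; P(underwatering | wilting, root rot) ≈ 0.5362

Sum P(wilting|·) weighted by the priors over the 4 (underwatering, root rot) configurations:
  P(wilting) = 0.07*0.51*0.92 + 0.59*0.51*0.08 + 0.32*0.49*0.92 + 0.71*0.49*0.08
        = 0.032844 + 0.024072 + 0.144256 + 0.027832 = 0.229004
Configurations with underwatering contribute 0.172088, so
  P(underwatering | wilting) = 0.172088 / 0.229004 ≈ 0.7515

With the extra evidence:
Enumerate both values of underwatering and weight by the priors:
  P(wilting | root rot) = 0.59*0.51 + 0.71*0.49
        = 0.300900 + 0.347900 = 0.648800
Configurations with underwatering contribute 0.347900, so
  P(underwatering | wilting, root rot) = 0.347900 / 0.648800 ≈ 0.5362
The drop from 0.7515 to 0.5362 is the explaining-away (discounting) effect.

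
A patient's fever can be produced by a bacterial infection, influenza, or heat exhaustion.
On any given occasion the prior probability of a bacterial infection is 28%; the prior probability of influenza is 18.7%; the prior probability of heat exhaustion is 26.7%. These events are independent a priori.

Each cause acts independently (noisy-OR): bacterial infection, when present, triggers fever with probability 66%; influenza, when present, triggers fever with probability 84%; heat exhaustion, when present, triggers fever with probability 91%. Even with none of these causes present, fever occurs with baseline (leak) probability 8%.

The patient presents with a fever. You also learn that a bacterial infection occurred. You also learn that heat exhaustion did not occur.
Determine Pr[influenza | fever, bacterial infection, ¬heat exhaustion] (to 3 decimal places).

Pr[influenza | fever, bacterial infection, ¬heat exhaustion] ≈ 0.241

Under noisy-OR, P(fever | causes) = 1 − (1−0.08)·∏(1−qᵢ) over the active causes.
Numerator (weight on configurations with influenza): 0.949952·0.187 = 0.177641
The normalizing constant is 0.6872·0.813 + 0.949952·0.187 = 0.736335
Posterior = 0.177641 / 0.736335 ≈ 0.241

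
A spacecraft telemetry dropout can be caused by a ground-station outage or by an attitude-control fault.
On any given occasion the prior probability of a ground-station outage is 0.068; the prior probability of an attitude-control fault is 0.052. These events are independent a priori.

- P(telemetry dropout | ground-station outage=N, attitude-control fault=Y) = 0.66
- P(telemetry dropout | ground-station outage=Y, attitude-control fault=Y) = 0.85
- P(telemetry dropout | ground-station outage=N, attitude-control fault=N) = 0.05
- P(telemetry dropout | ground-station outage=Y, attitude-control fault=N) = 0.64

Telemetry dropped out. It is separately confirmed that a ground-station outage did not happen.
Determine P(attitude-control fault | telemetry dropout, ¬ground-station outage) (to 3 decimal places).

P(attitude-control fault | telemetry dropout, ¬ground-station outage) ≈ 0.420

Sum P(telemetry dropout|·) weighted by the priors over both values of attitude-control fault:
  P(telemetry dropout | ¬ground-station outage) = 0.05*0.948 + 0.66*0.052
        = 0.047400 + 0.034320 = 0.081720
The terms with attitude-control fault present sum to 0.034320, so
  P(attitude-control fault | telemetry dropout, ¬ground-station outage) = 0.034320 / 0.081720 ≈ 0.420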